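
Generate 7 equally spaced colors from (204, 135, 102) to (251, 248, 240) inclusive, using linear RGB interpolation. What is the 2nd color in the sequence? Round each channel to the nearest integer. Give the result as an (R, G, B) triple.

(212, 154, 125)

With 7 swatches and endpoints inclusive, swatch 2 sits at t = (2 − 1)/(7 − 1) = 1/6 ≈ 0.1667.
R = 204 + 0.1667 × (251 − 204) = 211.835 → 212
G = 135 + 0.1667 × (248 − 135) = 153.837 → 154
B = 102 + 0.1667 × (240 − 102) = 125.005 → 125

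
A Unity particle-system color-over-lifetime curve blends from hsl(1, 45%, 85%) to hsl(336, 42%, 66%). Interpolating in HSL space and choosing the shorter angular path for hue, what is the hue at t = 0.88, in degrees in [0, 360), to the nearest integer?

339

Hue: 336 − 1 = 335°, but |335| > 180 so the shorter arc goes the other way: Δh = 335 − 360 = -25°.
H = 1 + 0.88 × (-25) = -21 → -21 → -21 mod 360 = 339°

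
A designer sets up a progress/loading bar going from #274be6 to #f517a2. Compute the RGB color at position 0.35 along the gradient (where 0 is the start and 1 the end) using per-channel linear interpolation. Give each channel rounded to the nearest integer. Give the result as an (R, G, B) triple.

#274be6 → (39, 75, 230); #f517a2 → (245, 23, 162).
R = 39 + 0.35 × (245 − 39) = 39 + 0.35 × 206 = 111.1 → 111
G = 75 + 0.35 × (23 − 75) = 75 + 0.35 × -52 = 56.8 → 57
B = 230 + 0.35 × (162 − 230) = 230 + 0.35 × -68 = 206.2 → 206
So the blended color is (111, 57, 206), about #6f39ce.

(111, 57, 206)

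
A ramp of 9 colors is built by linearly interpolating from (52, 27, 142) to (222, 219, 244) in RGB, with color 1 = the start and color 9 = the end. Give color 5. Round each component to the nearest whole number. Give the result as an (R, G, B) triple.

With 9 swatches and endpoints inclusive, swatch 5 sits at t = (5 − 1)/(9 − 1) = 4/8 ≈ 0.5.
R = 52 + 0.5 × (222 − 52) = 137 → 137
G = 27 + 0.5 × (219 − 27) = 123 → 123
B = 142 + 0.5 × (244 − 142) = 193 → 193

(137, 123, 193)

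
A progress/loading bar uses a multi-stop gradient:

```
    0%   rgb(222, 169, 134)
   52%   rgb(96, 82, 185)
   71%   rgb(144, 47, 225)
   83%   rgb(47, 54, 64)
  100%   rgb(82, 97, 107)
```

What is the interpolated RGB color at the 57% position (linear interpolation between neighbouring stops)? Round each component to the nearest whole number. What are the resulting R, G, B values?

(109, 73, 196)

57% lies between the 52% and 71% stops, so the local fraction is t = (57 − 52)/(71 − 52) = 5/19 ≈ 0.2632.
R = 96 + 0.2632 × (144 − 96) = 108.634 → 109
G = 82 + 0.2632 × (47 − 82) = 72.788 → 73
B = 185 + 0.2632 × (225 − 185) = 195.528 → 196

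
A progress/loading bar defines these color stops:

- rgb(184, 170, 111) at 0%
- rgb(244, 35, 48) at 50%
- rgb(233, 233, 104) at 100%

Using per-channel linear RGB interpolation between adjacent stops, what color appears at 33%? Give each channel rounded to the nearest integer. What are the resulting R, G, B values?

33% lies between the 0% and 50% stops, so the local fraction is t = (33 − 0)/(50 − 0) = 33/50 ≈ 0.66.
R = 184 + 0.66 × (244 − 184) = 223.6 → 224
G = 170 + 0.66 × (35 − 170) = 80.9 → 81
B = 111 + 0.66 × (48 − 111) = 69.42 → 69

(224, 81, 69)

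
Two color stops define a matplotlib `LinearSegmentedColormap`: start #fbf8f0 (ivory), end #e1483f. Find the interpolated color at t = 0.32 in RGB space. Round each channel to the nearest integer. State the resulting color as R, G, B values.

(243, 192, 183)

#fbf8f0 → (251, 248, 240); #e1483f → (225, 72, 63).
R = 251 + 0.32 × (225 − 251) = 251 + 0.32 × -26 = 242.68 → 243
G = 248 + 0.32 × (72 − 248) = 248 + 0.32 × -176 = 191.68 → 192
B = 240 + 0.32 × (63 − 240) = 240 + 0.32 × -177 = 183.36 → 183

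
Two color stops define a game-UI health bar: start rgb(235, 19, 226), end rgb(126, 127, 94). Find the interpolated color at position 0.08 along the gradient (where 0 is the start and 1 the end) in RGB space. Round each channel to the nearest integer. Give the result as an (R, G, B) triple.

R = 235 + 0.08 × (126 − 235) = 235 + 0.08 × -109 = 226.28 → 226
G = 19 + 0.08 × (127 − 19) = 19 + 0.08 × 108 = 27.64 → 28
B = 226 + 0.08 × (94 − 226) = 226 + 0.08 × -132 = 215.44 → 215

(226, 28, 215)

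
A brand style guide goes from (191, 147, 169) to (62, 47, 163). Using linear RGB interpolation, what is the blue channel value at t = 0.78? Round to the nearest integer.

B = 169 + 0.78 × (163 − 169) = 164.32 → 164

164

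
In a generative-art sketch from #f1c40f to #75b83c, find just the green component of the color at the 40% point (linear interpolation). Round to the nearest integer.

191

G₁ = 196 (from #f1c40f), G₂ = 184 (from #75b83c).
G = 196 + 0.4 × (184 − 196) = 191.2 → 191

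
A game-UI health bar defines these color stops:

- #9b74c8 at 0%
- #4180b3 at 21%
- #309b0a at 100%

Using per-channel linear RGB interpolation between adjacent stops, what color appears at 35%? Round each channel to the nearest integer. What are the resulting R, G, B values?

35% lies between the 21% and 100% stops, so the local fraction is t = (35 − 21)/(100 − 21) = 14/79 ≈ 0.1772.
#4180b3 → (65, 128, 179); #309b0a → (48, 155, 10).
R = 65 + 0.1772 × (48 − 65) = 61.988 → 62
G = 128 + 0.1772 × (155 − 128) = 132.784 → 133
B = 179 + 0.1772 × (10 − 179) = 149.053 → 149

(62, 133, 149)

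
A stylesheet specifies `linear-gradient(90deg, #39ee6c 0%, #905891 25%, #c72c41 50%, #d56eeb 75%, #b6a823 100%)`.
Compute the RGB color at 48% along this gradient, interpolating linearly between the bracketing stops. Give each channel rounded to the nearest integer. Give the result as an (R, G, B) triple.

(195, 48, 71)

48% lies between the 25% and 50% stops, so the local fraction is t = (48 − 25)/(50 − 25) = 23/25 ≈ 0.92.
#905891 → (144, 88, 145); #c72c41 → (199, 44, 65).
R = 144 + 0.92 × (199 − 144) = 194.6 → 195
G = 88 + 0.92 × (44 − 88) = 47.52 → 48
B = 145 + 0.92 × (65 − 145) = 71.4 → 71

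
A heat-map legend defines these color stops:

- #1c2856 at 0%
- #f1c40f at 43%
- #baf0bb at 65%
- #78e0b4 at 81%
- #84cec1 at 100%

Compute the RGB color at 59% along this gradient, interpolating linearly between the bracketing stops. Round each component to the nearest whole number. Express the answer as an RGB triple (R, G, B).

(201, 228, 140)

59% lies between the 43% and 65% stops, so the local fraction is t = (59 − 43)/(65 − 43) = 16/22 ≈ 0.7273.
#f1c40f → (241, 196, 15); #baf0bb → (186, 240, 187).
R = 241 + 0.7273 × (186 − 241) = 200.999 → 201
G = 196 + 0.7273 × (240 − 196) = 228.001 → 228
B = 15 + 0.7273 × (187 − 15) = 140.096 → 140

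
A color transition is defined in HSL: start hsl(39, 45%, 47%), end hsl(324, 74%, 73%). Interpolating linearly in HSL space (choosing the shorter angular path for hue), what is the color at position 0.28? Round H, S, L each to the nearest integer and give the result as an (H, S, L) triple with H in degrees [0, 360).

Hue: 324 − 39 = 285°, but |285| > 180 so the shorter arc goes the other way: Δh = 285 − 360 = -75°.
H = 39 + 0.28 × (-75) = 18 → 18°
S = 45 + 0.28 × (74 − 45) = 53.12 → 53%
L = 47 + 0.28 × (73 − 47) = 54.28 → 54%

(18, 53, 54)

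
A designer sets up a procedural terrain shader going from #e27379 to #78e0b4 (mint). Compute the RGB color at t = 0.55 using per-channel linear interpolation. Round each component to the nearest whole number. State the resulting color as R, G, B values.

#e27379 → (226, 115, 121); #78e0b4 → (120, 224, 180).
R = 226 + 0.55 × (120 − 226) = 226 + 0.55 × -106 = 167.7 → 168
G = 115 + 0.55 × (224 − 115) = 115 + 0.55 × 109 = 174.95 → 175
B = 121 + 0.55 × (180 − 121) = 121 + 0.55 × 59 = 153.45 → 153

(168, 175, 153)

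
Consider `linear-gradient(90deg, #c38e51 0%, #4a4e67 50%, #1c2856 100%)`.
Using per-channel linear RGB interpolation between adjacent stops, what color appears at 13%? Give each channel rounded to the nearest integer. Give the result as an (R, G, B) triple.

(164, 125, 87)

13% lies between the 0% and 50% stops, so the local fraction is t = (13 − 0)/(50 − 0) = 13/50 ≈ 0.26.
#c38e51 → (195, 142, 81); #4a4e67 → (74, 78, 103).
R = 195 + 0.26 × (74 − 195) = 163.54 → 164
G = 142 + 0.26 × (78 − 142) = 125.36 → 125
B = 81 + 0.26 × (103 − 81) = 86.72 → 87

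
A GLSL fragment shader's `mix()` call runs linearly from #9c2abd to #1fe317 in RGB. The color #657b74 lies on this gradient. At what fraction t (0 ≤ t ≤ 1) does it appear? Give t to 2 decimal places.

Invert the lerp on the G channel (largest span, 185): t = (123 − 42) / (227 − 42) = 81/185 = 0.43784.
Check on R: (101 − 156)/(31 − 156) = 0.44 ✓

0.44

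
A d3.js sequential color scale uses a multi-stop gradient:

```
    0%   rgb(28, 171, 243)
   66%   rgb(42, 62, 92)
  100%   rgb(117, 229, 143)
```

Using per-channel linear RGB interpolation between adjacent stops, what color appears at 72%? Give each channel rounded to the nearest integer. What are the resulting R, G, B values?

(55, 91, 101)

72% lies between the 66% and 100% stops, so the local fraction is t = (72 − 66)/(100 − 66) = 6/34 ≈ 0.1765.
R = 42 + 0.1765 × (117 − 42) = 55.237 → 55
G = 62 + 0.1765 × (229 − 62) = 91.475 → 91
B = 92 + 0.1765 × (143 − 92) = 101.001 → 101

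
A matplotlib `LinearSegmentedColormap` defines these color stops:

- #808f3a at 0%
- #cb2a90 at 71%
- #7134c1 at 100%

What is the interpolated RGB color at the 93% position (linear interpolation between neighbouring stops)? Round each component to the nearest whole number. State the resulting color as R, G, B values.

93% lies between the 71% and 100% stops, so the local fraction is t = (93 − 71)/(100 − 71) = 22/29 ≈ 0.7586.
#cb2a90 → (203, 42, 144); #7134c1 → (113, 52, 193).
R = 203 + 0.7586 × (113 − 203) = 134.726 → 135
G = 42 + 0.7586 × (52 − 42) = 49.586 → 50
B = 144 + 0.7586 × (193 − 144) = 181.171 → 181

(135, 50, 181)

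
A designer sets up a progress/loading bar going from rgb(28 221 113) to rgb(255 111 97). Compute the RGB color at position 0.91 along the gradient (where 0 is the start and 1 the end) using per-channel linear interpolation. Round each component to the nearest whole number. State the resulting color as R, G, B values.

(235, 121, 98)

R = 28 + 0.91 × (255 − 28) = 28 + 0.91 × 227 = 234.57 → 235
G = 221 + 0.91 × (111 − 221) = 221 + 0.91 × -110 = 120.9 → 121
B = 113 + 0.91 × (97 − 113) = 113 + 0.91 × -16 = 98.44 → 98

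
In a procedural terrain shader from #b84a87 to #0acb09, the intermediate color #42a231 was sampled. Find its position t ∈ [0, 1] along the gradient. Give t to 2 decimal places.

Invert the lerp on the R channel (largest span, 174): t = (66 − 184) / (10 − 184) = -118/-174 = 0.67816.
Check on G: (162 − 74)/(203 − 74) = 0.6822 ✓

0.68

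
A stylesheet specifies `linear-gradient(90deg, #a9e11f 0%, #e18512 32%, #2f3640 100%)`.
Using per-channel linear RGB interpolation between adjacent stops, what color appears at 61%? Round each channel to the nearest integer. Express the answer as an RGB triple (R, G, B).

61% lies between the 32% and 100% stops, so the local fraction is t = (61 − 32)/(100 − 32) = 29/68 ≈ 0.4265.
#e18512 → (225, 133, 18); #2f3640 → (47, 54, 64).
R = 225 + 0.4265 × (47 − 225) = 149.083 → 149
G = 133 + 0.4265 × (54 − 133) = 99.306 → 99
B = 18 + 0.4265 × (64 − 18) = 37.619 → 38

(149, 99, 38)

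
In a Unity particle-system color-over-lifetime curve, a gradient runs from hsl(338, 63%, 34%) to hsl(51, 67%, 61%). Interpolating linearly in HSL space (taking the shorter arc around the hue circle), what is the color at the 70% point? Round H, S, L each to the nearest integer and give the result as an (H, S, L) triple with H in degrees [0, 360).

(29, 66, 53)

Hue: 51 − 338 = -287°, but |-287| > 180 so the shorter arc goes the other way: Δh = -287 + 360 = 73°.
H = 338 + 0.7 × (73) = 389.1 → 389 → 389 mod 360 = 29°
S = 63 + 0.7 × (67 − 63) = 65.8 → 66%
L = 34 + 0.7 × (61 − 34) = 52.9 → 53%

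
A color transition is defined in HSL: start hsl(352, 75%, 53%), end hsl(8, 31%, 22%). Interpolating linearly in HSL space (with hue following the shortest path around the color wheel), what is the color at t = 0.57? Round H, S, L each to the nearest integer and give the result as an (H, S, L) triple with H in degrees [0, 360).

(1, 50, 35)

Hue: 8 − 352 = -344°, but |-344| > 180 so the shorter arc goes the other way: Δh = -344 + 360 = 16°.
H = 352 + 0.57 × (16) = 361.12 → 361 → 361 mod 360 = 1°
S = 75 + 0.57 × (31 − 75) = 49.92 → 50%
L = 53 + 0.57 × (22 − 53) = 35.33 → 35%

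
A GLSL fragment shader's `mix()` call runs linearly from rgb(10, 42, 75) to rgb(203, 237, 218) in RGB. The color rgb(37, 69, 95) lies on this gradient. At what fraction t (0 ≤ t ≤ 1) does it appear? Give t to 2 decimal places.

0.14

Invert the lerp on the G channel (largest span, 195): t = (69 − 42) / (237 − 42) = 27/195 = 0.13846.
Check on R: (37 − 10)/(203 − 10) = 0.1399 ✓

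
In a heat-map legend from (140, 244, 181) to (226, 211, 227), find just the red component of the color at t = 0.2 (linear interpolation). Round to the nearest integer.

R = 140 + 0.2 × (226 − 140) = 157.2 → 157

157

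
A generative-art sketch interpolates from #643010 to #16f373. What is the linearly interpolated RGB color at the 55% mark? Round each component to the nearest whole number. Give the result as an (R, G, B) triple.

#643010 → (100, 48, 16); #16f373 → (22, 243, 115).
55% corresponds to t = 0.55.
R = 100 + 0.55 × (22 − 100) = 100 + 0.55 × -78 = 57.1 → 57
G = 48 + 0.55 × (243 − 48) = 48 + 0.55 × 195 = 155.25 → 155
B = 16 + 0.55 × (115 − 16) = 16 + 0.55 × 99 = 70.45 → 70

(57, 155, 70)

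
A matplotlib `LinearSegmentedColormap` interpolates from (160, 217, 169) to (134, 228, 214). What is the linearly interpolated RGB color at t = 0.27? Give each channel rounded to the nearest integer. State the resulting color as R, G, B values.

(153, 220, 181)

R = 160 + 0.27 × (134 − 160) = 160 + 0.27 × -26 = 152.98 → 153
G = 217 + 0.27 × (228 − 217) = 217 + 0.27 × 11 = 219.97 → 220
B = 169 + 0.27 × (214 − 169) = 169 + 0.27 × 45 = 181.15 → 181
So the blended color is (153, 220, 181), about #99dcb5.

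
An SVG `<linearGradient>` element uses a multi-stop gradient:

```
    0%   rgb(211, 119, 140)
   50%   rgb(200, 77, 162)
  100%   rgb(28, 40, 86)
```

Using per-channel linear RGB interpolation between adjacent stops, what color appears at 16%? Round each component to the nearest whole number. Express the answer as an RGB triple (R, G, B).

16% lies between the 0% and 50% stops, so the local fraction is t = (16 − 0)/(50 − 0) = 16/50 ≈ 0.32.
R = 211 + 0.32 × (200 − 211) = 207.48 → 207
G = 119 + 0.32 × (77 − 119) = 105.56 → 106
B = 140 + 0.32 × (162 − 140) = 147.04 → 147

(207, 106, 147)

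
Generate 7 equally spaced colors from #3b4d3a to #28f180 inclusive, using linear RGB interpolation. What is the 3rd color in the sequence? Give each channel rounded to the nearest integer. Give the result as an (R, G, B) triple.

With 7 swatches and endpoints inclusive, swatch 3 sits at t = (3 − 1)/(7 − 1) = 2/6 ≈ 0.3333.
#3b4d3a → (59, 77, 58); #28f180 → (40, 241, 128).
R = 59 + 0.3333 × (40 − 59) = 52.667 → 53
G = 77 + 0.3333 × (241 − 77) = 131.661 → 132
B = 58 + 0.3333 × (128 − 58) = 81.331 → 81

(53, 132, 81)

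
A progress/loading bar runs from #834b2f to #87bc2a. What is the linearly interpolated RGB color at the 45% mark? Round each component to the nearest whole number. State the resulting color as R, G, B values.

(133, 126, 45)

#834b2f → (131, 75, 47); #87bc2a → (135, 188, 42).
45% corresponds to t = 0.45.
R = 131 + 0.45 × (135 − 131) = 131 + 0.45 × 4 = 132.8 → 133
G = 75 + 0.45 × (188 − 75) = 75 + 0.45 × 113 = 125.85 → 126
B = 47 + 0.45 × (42 − 47) = 47 + 0.45 × -5 = 44.75 → 45
So the blended color is (133, 126, 45), about #857e2d.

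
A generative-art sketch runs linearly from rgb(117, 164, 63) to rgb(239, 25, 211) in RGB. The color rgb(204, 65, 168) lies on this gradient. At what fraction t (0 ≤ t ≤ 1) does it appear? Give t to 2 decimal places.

Invert the lerp on the B channel (largest span, 148): t = (168 − 63) / (211 − 63) = 105/148 = 0.70946.
Check on R: (204 − 117)/(239 − 117) = 0.7131 ✓

0.71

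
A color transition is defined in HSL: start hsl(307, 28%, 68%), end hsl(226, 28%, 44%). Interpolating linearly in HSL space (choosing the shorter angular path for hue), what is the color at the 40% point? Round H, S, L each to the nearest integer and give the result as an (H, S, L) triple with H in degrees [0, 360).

(275, 28, 58)

Hue arc: Δh = 226 − 307 = -81° (|Δh| ≤ 180, already the shorter path).
H = 307 + 0.4 × (-81) = 274.6 → 275°
S = 28 + 0.4 × (28 − 28) = 28 → 28%
L = 68 + 0.4 × (44 − 68) = 58.4 → 58%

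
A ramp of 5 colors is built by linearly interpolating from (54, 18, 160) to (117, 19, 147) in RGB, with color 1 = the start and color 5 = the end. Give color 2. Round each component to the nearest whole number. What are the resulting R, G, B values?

(70, 18, 157)

With 5 swatches and endpoints inclusive, swatch 2 sits at t = (2 − 1)/(5 − 1) = 1/4 ≈ 0.25.
R = 54 + 0.25 × (117 − 54) = 69.75 → 70
G = 18 + 0.25 × (19 − 18) = 18.25 → 18
B = 160 + 0.25 × (147 − 160) = 156.75 → 157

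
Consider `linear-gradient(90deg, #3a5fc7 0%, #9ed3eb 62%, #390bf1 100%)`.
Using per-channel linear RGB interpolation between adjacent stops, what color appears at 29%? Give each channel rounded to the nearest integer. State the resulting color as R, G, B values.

29% lies between the 0% and 62% stops, so the local fraction is t = (29 − 0)/(62 − 0) = 29/62 ≈ 0.4677.
#3a5fc7 → (58, 95, 199); #9ed3eb → (158, 211, 235).
R = 58 + 0.4677 × (158 − 58) = 104.77 → 105
G = 95 + 0.4677 × (211 − 95) = 149.253 → 149
B = 199 + 0.4677 × (235 − 199) = 215.837 → 216

(105, 149, 216)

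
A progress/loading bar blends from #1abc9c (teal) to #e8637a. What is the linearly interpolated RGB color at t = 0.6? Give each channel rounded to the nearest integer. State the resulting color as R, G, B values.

(150, 135, 136)

#1abc9c → (26, 188, 156); #e8637a → (232, 99, 122).
R = 26 + 0.6 × (232 − 26) = 26 + 0.6 × 206 = 149.6 → 150
G = 188 + 0.6 × (99 − 188) = 188 + 0.6 × -89 = 134.6 → 135
B = 156 + 0.6 × (122 − 156) = 156 + 0.6 × -34 = 135.6 → 136
So the blended color is (150, 135, 136), about #968788.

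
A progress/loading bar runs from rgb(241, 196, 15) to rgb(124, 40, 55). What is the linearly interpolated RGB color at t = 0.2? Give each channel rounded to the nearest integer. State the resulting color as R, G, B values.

R = 241 + 0.2 × (124 − 241) = 241 + 0.2 × -117 = 217.6 → 218
G = 196 + 0.2 × (40 − 196) = 196 + 0.2 × -156 = 164.8 → 165
B = 15 + 0.2 × (55 − 15) = 15 + 0.2 × 40 = 23 → 23

(218, 165, 23)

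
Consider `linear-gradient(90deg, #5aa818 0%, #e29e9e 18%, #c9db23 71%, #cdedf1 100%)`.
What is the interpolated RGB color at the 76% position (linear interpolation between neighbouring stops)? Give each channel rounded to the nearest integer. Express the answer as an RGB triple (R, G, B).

(202, 222, 71)

76% lies between the 71% and 100% stops, so the local fraction is t = (76 − 71)/(100 − 71) = 5/29 ≈ 0.1724.
#c9db23 → (201, 219, 35); #cdedf1 → (205, 237, 241).
R = 201 + 0.1724 × (205 − 201) = 201.69 → 202
G = 219 + 0.1724 × (237 − 219) = 222.103 → 222
B = 35 + 0.1724 × (241 − 35) = 70.514 → 71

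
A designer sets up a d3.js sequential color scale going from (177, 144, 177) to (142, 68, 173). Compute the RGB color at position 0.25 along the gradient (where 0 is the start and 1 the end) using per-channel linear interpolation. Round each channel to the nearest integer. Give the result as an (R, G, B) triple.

(168, 125, 176)

R = 177 + 0.25 × (142 − 177) = 177 + 0.25 × -35 = 168.25 → 168
G = 144 + 0.25 × (68 − 144) = 144 + 0.25 × -76 = 125 → 125
B = 177 + 0.25 × (173 − 177) = 177 + 0.25 × -4 = 176 → 176
So the blended color is (168, 125, 176), about #a87db0.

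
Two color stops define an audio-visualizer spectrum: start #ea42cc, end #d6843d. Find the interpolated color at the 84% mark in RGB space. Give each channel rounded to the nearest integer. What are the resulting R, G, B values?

(217, 121, 84)

#ea42cc → (234, 66, 204); #d6843d → (214, 132, 61).
84% corresponds to t = 0.84.
R = 234 + 0.84 × (214 − 234) = 234 + 0.84 × -20 = 217.2 → 217
G = 66 + 0.84 × (132 − 66) = 66 + 0.84 × 66 = 121.44 → 121
B = 204 + 0.84 × (61 − 204) = 204 + 0.84 × -143 = 83.88 → 84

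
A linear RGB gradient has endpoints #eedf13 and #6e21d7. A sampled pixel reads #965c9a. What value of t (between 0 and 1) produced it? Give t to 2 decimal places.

Invert the lerp on the B channel (largest span, 196): t = (154 − 19) / (215 − 19) = 135/196 = 0.68878.
Check on R: (150 − 238)/(110 − 238) = 0.6875 ✓

0.69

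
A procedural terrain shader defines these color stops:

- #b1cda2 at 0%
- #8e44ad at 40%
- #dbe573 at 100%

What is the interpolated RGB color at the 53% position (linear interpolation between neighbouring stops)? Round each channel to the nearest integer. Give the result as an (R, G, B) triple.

(159, 103, 160)

53% lies between the 40% and 100% stops, so the local fraction is t = (53 − 40)/(100 − 40) = 13/60 ≈ 0.2167.
#8e44ad → (142, 68, 173); #dbe573 → (219, 229, 115).
R = 142 + 0.2167 × (219 − 142) = 158.686 → 159
G = 68 + 0.2167 × (229 − 68) = 102.889 → 103
B = 173 + 0.2167 × (115 − 173) = 160.431 → 160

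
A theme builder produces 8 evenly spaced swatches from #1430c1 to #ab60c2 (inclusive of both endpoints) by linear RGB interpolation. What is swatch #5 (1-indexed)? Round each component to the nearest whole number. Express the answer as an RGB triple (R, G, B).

With 8 swatches and endpoints inclusive, swatch 5 sits at t = (5 − 1)/(8 − 1) = 4/7 ≈ 0.5714.
#1430c1 → (20, 48, 193); #ab60c2 → (171, 96, 194).
R = 20 + 0.5714 × (171 − 20) = 106.281 → 106
G = 48 + 0.5714 × (96 − 48) = 75.427 → 75
B = 193 + 0.5714 × (194 − 193) = 193.571 → 194

(106, 75, 194)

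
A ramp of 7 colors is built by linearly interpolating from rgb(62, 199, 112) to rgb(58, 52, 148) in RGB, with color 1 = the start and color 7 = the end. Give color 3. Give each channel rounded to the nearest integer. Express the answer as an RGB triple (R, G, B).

(61, 150, 124)

With 7 swatches and endpoints inclusive, swatch 3 sits at t = (3 − 1)/(7 − 1) = 2/6 ≈ 0.3333.
R = 62 + 0.3333 × (58 − 62) = 60.667 → 61
G = 199 + 0.3333 × (52 − 199) = 150.005 → 150
B = 112 + 0.3333 × (148 − 112) = 123.999 → 124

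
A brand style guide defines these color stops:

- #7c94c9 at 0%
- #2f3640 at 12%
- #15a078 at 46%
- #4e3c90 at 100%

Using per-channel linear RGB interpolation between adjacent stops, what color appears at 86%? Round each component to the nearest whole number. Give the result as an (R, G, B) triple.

(63, 86, 138)

86% lies between the 46% and 100% stops, so the local fraction is t = (86 − 46)/(100 − 46) = 40/54 ≈ 0.7407.
#15a078 → (21, 160, 120); #4e3c90 → (78, 60, 144).
R = 21 + 0.7407 × (78 − 21) = 63.22 → 63
G = 160 + 0.7407 × (60 − 160) = 85.93 → 86
B = 120 + 0.7407 × (144 − 120) = 137.777 → 138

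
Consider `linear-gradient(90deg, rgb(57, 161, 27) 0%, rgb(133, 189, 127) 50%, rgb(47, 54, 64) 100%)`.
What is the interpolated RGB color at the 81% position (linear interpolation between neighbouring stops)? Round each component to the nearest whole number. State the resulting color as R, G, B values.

(80, 105, 88)

81% lies between the 50% and 100% stops, so the local fraction is t = (81 − 50)/(100 − 50) = 31/50 ≈ 0.62.
R = 133 + 0.62 × (47 − 133) = 79.68 → 80
G = 189 + 0.62 × (54 − 189) = 105.3 → 105
B = 127 + 0.62 × (64 − 127) = 87.94 → 88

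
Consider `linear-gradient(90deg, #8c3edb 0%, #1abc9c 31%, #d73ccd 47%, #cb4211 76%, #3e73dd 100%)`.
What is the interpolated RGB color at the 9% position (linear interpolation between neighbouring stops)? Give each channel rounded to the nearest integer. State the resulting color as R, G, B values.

(107, 99, 201)

9% lies between the 0% and 31% stops, so the local fraction is t = (9 − 0)/(31 − 0) = 9/31 ≈ 0.2903.
#8c3edb → (140, 62, 219); #1abc9c → (26, 188, 156).
R = 140 + 0.2903 × (26 − 140) = 106.906 → 107
G = 62 + 0.2903 × (188 − 62) = 98.578 → 99
B = 219 + 0.2903 × (156 − 219) = 200.711 → 201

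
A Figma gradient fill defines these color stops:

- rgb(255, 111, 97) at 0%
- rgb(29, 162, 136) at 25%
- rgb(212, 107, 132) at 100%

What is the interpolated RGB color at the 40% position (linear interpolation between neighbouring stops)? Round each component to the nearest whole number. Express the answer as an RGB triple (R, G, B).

40% lies between the 25% and 100% stops, so the local fraction is t = (40 − 25)/(100 − 25) = 15/75 ≈ 0.2.
R = 29 + 0.2 × (212 − 29) = 65.6 → 66
G = 162 + 0.2 × (107 − 162) = 151 → 151
B = 136 + 0.2 × (132 − 136) = 135.2 → 135

(66, 151, 135)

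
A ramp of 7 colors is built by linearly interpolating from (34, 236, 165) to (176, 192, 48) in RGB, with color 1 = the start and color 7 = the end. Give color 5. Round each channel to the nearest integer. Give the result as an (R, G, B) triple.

With 7 swatches and endpoints inclusive, swatch 5 sits at t = (5 − 1)/(7 − 1) = 4/6 ≈ 0.6667.
R = 34 + 0.6667 × (176 − 34) = 128.671 → 129
G = 236 + 0.6667 × (192 − 236) = 206.665 → 207
B = 165 + 0.6667 × (48 − 165) = 86.996 → 87

(129, 207, 87)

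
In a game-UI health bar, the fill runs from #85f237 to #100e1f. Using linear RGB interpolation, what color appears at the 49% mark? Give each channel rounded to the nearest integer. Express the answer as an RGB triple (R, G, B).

#85f237 → (133, 242, 55); #100e1f → (16, 14, 31).
49% corresponds to t = 0.49.
R = 133 + 0.49 × (16 − 133) = 133 + 0.49 × -117 = 75.67 → 76
G = 242 + 0.49 × (14 − 242) = 242 + 0.49 × -228 = 130.28 → 130
B = 55 + 0.49 × (31 − 55) = 55 + 0.49 × -24 = 43.24 → 43
So the blended color is (76, 130, 43), about #4c822b.

(76, 130, 43)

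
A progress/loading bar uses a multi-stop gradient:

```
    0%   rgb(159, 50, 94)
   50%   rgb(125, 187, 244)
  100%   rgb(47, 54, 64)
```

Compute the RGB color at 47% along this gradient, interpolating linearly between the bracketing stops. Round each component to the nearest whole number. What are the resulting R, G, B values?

(127, 179, 235)

47% lies between the 0% and 50% stops, so the local fraction is t = (47 − 0)/(50 − 0) = 47/50 ≈ 0.94.
R = 159 + 0.94 × (125 − 159) = 127.04 → 127
G = 50 + 0.94 × (187 − 50) = 178.78 → 179
B = 94 + 0.94 × (244 − 94) = 235 → 235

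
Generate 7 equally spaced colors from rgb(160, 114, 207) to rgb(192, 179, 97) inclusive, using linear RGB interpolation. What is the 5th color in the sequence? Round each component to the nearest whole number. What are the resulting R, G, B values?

(181, 157, 134)

With 7 swatches and endpoints inclusive, swatch 5 sits at t = (5 − 1)/(7 − 1) = 4/6 ≈ 0.6667.
R = 160 + 0.6667 × (192 − 160) = 181.334 → 181
G = 114 + 0.6667 × (179 − 114) = 157.335 → 157
B = 207 + 0.6667 × (97 − 207) = 133.663 → 134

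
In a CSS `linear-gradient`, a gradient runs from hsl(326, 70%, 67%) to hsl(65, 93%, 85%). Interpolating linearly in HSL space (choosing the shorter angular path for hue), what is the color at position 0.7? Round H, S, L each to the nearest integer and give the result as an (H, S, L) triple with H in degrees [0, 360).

Hue: 65 − 326 = -261°, but |-261| > 180 so the shorter arc goes the other way: Δh = -261 + 360 = 99°.
H = 326 + 0.7 × (99) = 395.3 → 395 → 395 mod 360 = 35°
S = 70 + 0.7 × (93 − 70) = 86.1 → 86%
L = 67 + 0.7 × (85 − 67) = 79.6 → 80%

(35, 86, 80)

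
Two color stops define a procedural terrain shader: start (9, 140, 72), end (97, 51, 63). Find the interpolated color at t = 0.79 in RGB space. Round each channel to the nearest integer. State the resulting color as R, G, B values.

R = 9 + 0.79 × (97 − 9) = 9 + 0.79 × 88 = 78.52 → 79
G = 140 + 0.79 × (51 − 140) = 140 + 0.79 × -89 = 69.69 → 70
B = 72 + 0.79 × (63 − 72) = 72 + 0.79 × -9 = 64.89 → 65
So the blended color is (79, 70, 65), about #4f4641.

(79, 70, 65)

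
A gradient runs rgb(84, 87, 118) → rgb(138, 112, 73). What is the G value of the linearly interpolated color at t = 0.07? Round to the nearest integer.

G = 87 + 0.07 × (112 − 87) = 88.75 → 89

89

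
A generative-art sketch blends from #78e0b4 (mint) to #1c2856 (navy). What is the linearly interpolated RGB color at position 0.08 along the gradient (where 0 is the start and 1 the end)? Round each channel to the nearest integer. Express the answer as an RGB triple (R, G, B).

#78e0b4 → (120, 224, 180); #1c2856 → (28, 40, 86).
R = 120 + 0.08 × (28 − 120) = 120 + 0.08 × -92 = 112.64 → 113
G = 224 + 0.08 × (40 − 224) = 224 + 0.08 × -184 = 209.28 → 209
B = 180 + 0.08 × (86 − 180) = 180 + 0.08 × -94 = 172.48 → 172

(113, 209, 172)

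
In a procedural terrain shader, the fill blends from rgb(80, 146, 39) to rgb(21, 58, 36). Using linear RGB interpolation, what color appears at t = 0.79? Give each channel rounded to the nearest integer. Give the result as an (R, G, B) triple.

R = 80 + 0.79 × (21 − 80) = 80 + 0.79 × -59 = 33.39 → 33
G = 146 + 0.79 × (58 − 146) = 146 + 0.79 × -88 = 76.48 → 76
B = 39 + 0.79 × (36 − 39) = 39 + 0.79 × -3 = 36.63 → 37

(33, 76, 37)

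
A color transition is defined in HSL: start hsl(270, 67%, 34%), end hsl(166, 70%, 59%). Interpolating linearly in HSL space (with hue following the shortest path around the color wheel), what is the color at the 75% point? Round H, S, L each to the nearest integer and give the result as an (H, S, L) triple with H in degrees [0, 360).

Hue arc: Δh = 166 − 270 = -104° (|Δh| ≤ 180, already the shorter path).
H = 270 + 0.75 × (-104) = 192 → 192°
S = 67 + 0.75 × (70 − 67) = 69.25 → 69%
L = 34 + 0.75 × (59 − 34) = 52.75 → 53%

(192, 69, 53)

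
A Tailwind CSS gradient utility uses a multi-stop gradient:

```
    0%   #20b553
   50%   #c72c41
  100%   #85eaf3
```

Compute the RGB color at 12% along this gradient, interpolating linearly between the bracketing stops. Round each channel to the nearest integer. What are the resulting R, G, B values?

(72, 148, 79)

12% lies between the 0% and 50% stops, so the local fraction is t = (12 − 0)/(50 − 0) = 12/50 ≈ 0.24.
#20b553 → (32, 181, 83); #c72c41 → (199, 44, 65).
R = 32 + 0.24 × (199 − 32) = 72.08 → 72
G = 181 + 0.24 × (44 − 181) = 148.12 → 148
B = 83 + 0.24 × (65 − 83) = 78.68 → 79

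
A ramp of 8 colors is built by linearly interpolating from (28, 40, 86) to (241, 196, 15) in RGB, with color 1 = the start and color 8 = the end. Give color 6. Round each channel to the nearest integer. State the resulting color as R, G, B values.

(180, 151, 35)

With 8 swatches and endpoints inclusive, swatch 6 sits at t = (6 − 1)/(8 − 1) = 5/7 ≈ 0.7143.
R = 28 + 0.7143 × (241 − 28) = 180.146 → 180
G = 40 + 0.7143 × (196 − 40) = 151.431 → 151
B = 86 + 0.7143 × (15 − 86) = 35.285 → 35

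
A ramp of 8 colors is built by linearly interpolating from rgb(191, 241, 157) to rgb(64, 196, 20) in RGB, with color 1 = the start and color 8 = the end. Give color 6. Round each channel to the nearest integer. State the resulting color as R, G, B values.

(100, 209, 59)

With 8 swatches and endpoints inclusive, swatch 6 sits at t = (6 − 1)/(8 − 1) = 5/7 ≈ 0.7143.
R = 191 + 0.7143 × (64 − 191) = 100.284 → 100
G = 241 + 0.7143 × (196 − 241) = 208.856 → 209
B = 157 + 0.7143 × (20 − 157) = 59.141 → 59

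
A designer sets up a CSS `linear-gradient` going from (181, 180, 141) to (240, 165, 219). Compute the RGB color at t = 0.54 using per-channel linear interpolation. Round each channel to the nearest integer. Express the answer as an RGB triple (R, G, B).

R = 181 + 0.54 × (240 − 181) = 181 + 0.54 × 59 = 212.86 → 213
G = 180 + 0.54 × (165 − 180) = 180 + 0.54 × -15 = 171.9 → 172
B = 141 + 0.54 × (219 − 141) = 141 + 0.54 × 78 = 183.12 → 183

(213, 172, 183)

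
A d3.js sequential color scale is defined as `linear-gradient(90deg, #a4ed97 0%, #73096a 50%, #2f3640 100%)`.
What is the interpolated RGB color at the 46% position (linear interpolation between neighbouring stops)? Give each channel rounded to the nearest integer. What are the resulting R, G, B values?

46% lies between the 0% and 50% stops, so the local fraction is t = (46 − 0)/(50 − 0) = 46/50 ≈ 0.92.
#a4ed97 → (164, 237, 151); #73096a → (115, 9, 106).
R = 164 + 0.92 × (115 − 164) = 118.92 → 119
G = 237 + 0.92 × (9 − 237) = 27.24 → 27
B = 151 + 0.92 × (106 − 151) = 109.6 → 110

(119, 27, 110)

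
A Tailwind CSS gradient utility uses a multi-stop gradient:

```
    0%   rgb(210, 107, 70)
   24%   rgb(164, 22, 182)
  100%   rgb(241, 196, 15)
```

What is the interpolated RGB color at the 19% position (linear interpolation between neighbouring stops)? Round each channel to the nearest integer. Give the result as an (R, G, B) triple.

(174, 40, 159)

19% lies between the 0% and 24% stops, so the local fraction is t = (19 − 0)/(24 − 0) = 19/24 ≈ 0.7917.
R = 210 + 0.7917 × (164 − 210) = 173.582 → 174
G = 107 + 0.7917 × (22 − 107) = 39.706 → 40
B = 70 + 0.7917 × (182 − 70) = 158.67 → 159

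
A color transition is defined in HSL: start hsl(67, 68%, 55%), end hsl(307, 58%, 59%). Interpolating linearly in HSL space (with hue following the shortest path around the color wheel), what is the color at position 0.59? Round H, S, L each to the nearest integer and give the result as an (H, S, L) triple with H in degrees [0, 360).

Hue: 307 − 67 = 240°, but |240| > 180 so the shorter arc goes the other way: Δh = 240 − 360 = -120°.
H = 67 + 0.59 × (-120) = -3.8 → -4 → -4 mod 360 = 356°
S = 68 + 0.59 × (58 − 68) = 62.1 → 62%
L = 55 + 0.59 × (59 − 55) = 57.36 → 57%

(356, 62, 57)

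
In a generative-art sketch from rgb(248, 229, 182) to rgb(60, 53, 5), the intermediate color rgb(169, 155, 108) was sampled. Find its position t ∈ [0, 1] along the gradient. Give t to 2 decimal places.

Invert the lerp on the R channel (largest span, 188): t = (169 − 248) / (60 − 248) = -79/-188 = 0.42021.
Check on G: (155 − 229)/(53 − 229) = 0.4205 ✓

0.42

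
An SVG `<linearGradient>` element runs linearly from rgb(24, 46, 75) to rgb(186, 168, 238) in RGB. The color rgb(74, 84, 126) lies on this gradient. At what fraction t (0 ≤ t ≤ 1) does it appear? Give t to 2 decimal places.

Invert the lerp on the B channel (largest span, 163): t = (126 − 75) / (238 − 75) = 51/163 = 0.31288.
Check on R: (74 − 24)/(186 − 24) = 0.3086 ✓

0.31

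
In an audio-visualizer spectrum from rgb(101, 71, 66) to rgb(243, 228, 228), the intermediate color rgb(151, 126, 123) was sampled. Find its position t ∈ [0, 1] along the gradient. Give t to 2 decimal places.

0.35

Invert the lerp on the B channel (largest span, 162): t = (123 − 66) / (228 − 66) = 57/162 = 0.35185.
Check on R: (151 − 101)/(243 − 101) = 0.3521 ✓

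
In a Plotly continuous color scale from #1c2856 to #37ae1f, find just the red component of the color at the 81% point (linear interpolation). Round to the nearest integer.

R₁ = 28 (from #1c2856), R₂ = 55 (from #37ae1f).
R = 28 + 0.81 × (55 − 28) = 49.87 → 50

50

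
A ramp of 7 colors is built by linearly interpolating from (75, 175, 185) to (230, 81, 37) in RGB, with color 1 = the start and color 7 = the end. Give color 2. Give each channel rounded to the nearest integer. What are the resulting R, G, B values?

With 7 swatches and endpoints inclusive, swatch 2 sits at t = (2 − 1)/(7 − 1) = 1/6 ≈ 0.1667.
R = 75 + 0.1667 × (230 − 75) = 100.838 → 101
G = 175 + 0.1667 × (81 − 175) = 159.33 → 159
B = 185 + 0.1667 × (37 − 185) = 160.328 → 160

(101, 159, 160)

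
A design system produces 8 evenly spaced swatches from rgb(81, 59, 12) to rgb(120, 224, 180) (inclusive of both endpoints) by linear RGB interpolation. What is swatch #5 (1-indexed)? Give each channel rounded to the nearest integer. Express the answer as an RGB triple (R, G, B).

With 8 swatches and endpoints inclusive, swatch 5 sits at t = (5 − 1)/(8 − 1) = 4/7 ≈ 0.5714.
R = 81 + 0.5714 × (120 − 81) = 103.285 → 103
G = 59 + 0.5714 × (224 − 59) = 153.281 → 153
B = 12 + 0.5714 × (180 − 12) = 107.995 → 108

(103, 153, 108)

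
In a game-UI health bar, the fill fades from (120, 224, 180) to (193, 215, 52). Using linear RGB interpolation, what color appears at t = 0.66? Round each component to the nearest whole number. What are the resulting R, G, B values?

(168, 218, 96)

R = 120 + 0.66 × (193 − 120) = 120 + 0.66 × 73 = 168.18 → 168
G = 224 + 0.66 × (215 − 224) = 224 + 0.66 × -9 = 218.06 → 218
B = 180 + 0.66 × (52 − 180) = 180 + 0.66 × -128 = 95.52 → 96
So the blended color is (168, 218, 96), about #a8da60.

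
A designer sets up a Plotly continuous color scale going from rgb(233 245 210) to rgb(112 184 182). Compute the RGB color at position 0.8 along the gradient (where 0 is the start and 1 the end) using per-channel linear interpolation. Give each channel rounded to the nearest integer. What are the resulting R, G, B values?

(136, 196, 188)

R = 233 + 0.8 × (112 − 233) = 233 + 0.8 × -121 = 136.2 → 136
G = 245 + 0.8 × (184 − 245) = 245 + 0.8 × -61 = 196.2 → 196
B = 210 + 0.8 × (182 − 210) = 210 + 0.8 × -28 = 187.6 → 188
So the blended color is (136, 196, 188), about #88c4bc.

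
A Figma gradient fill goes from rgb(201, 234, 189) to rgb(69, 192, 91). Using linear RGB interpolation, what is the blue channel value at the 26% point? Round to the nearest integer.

164

B = 189 + 0.26 × (91 − 189) = 163.52 → 164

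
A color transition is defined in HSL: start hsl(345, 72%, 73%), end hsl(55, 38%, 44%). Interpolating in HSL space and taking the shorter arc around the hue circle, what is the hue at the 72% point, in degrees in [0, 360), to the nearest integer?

Hue: 55 − 345 = -290°, but |-290| > 180 so the shorter arc goes the other way: Δh = -290 + 360 = 70°.
H = 345 + 0.72 × (70) = 395.4 → 395 → 395 mod 360 = 35°

35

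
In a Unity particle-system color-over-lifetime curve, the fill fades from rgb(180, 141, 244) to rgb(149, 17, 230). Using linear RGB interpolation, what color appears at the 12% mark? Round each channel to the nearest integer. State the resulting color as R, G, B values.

(176, 126, 242)

12% corresponds to t = 0.12.
R = 180 + 0.12 × (149 − 180) = 180 + 0.12 × -31 = 176.28 → 176
G = 141 + 0.12 × (17 − 141) = 141 + 0.12 × -124 = 126.12 → 126
B = 244 + 0.12 × (230 − 244) = 244 + 0.12 × -14 = 242.32 → 242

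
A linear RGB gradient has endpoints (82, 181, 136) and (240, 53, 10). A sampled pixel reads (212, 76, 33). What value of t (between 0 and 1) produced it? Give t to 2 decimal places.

0.82

Invert the lerp on the R channel (largest span, 158): t = (212 − 82) / (240 − 82) = 130/158 = 0.82278.
Check on G: (76 − 181)/(53 − 181) = 0.8203 ✓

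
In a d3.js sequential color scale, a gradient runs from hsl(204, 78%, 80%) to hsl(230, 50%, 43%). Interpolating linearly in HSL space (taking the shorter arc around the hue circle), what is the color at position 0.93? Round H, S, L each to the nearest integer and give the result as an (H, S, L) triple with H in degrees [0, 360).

(228, 52, 46)

Hue arc: Δh = 230 − 204 = 26° (|Δh| ≤ 180, already the shorter path).
H = 204 + 0.93 × (26) = 228.18 → 228°
S = 78 + 0.93 × (50 − 78) = 51.96 → 52%
L = 80 + 0.93 × (43 − 80) = 45.59 → 46%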